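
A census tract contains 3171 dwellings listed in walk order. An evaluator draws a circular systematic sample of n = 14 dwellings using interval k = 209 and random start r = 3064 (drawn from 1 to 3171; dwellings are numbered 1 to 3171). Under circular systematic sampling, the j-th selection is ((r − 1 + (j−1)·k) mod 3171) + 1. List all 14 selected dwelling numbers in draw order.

3064, 102, 311, 520, 729, 938, 1147, 1356, 1565, 1774, 1983, 2192, 2401, 2610

Selection 1: 3064
Selection 2: 3064 + 209 = 3273 → 3273 − 3171 = 102
Selection 3: 102 + 209 = 311
Selection 4: 311 + 209 = 520
Selection 5: 520 + 209 = 729
Selection 6: 729 + 209 = 938
Selection 7: 938 + 209 = 1147
Selection 8: 1147 + 209 = 1356
Selection 9: 1356 + 209 = 1565
Selection 10: 1565 + 209 = 1774
Selection 11: 1774 + 209 = 1983
Selection 12: 1983 + 209 = 2192
Selection 13: 2192 + 209 = 2401
Selection 14: 2401 + 209 = 2610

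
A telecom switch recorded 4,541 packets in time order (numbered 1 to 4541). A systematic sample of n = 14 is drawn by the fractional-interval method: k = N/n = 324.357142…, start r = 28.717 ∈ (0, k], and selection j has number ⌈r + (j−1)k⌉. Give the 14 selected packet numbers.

29, 354, 678, 1002, 1327, 1651, 1975, 2300, 2624, 2948, 3273, 3597, 3922, 4246

j=1: r + 0k = 28.717 → ⌈·⌉ = 29
j=2: r + 1k = 353.074142… → ⌈·⌉ = 354
j=3: r + 2k = 677.431285… → ⌈·⌉ = 678
j=4: r + 3k = 1001.788428… → ⌈·⌉ = 1002
j=5: r + 4k = 1326.145571… → ⌈·⌉ = 1327
j=6: r + 5k = 1650.502714… → ⌈·⌉ = 1651
j=7: r + 6k = 1974.859857… → ⌈·⌉ = 1975
j=8: r + 7k = 2299.217 → ⌈·⌉ = 2300
j=9: r + 8k = 2623.574142… → ⌈·⌉ = 2624
j=10: r + 9k = 2947.931285… → ⌈·⌉ = 2948
j=11: r + 10k = 3272.288428… → ⌈·⌉ = 3273
j=12: r + 11k = 3596.645571… → ⌈·⌉ = 3597
j=13: r + 12k = 3921.002714… → ⌈·⌉ = 3922
j=14: r + 13k = 4245.359857… → ⌈·⌉ = 4246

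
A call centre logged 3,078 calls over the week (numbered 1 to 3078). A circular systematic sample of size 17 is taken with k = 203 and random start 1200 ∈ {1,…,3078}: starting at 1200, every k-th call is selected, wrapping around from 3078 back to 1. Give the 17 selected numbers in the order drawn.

1200, 1403, 1606, 1809, 2012, 2215, 2418, 2621, 2824, 3027, 152, 355, 558, 761, 964, 1167, 1370

Selection 1: 1200
Selection 2: 1200 + 203 = 1403
Selection 3: 1403 + 203 = 1606
Selection 4: 1606 + 203 = 1809
Selection 5: 1809 + 203 = 2012
Selection 6: 2012 + 203 = 2215
Selection 7: 2215 + 203 = 2418
Selection 8: 2418 + 203 = 2621
Selection 9: 2621 + 203 = 2824
Selection 10: 2824 + 203 = 3027
Selection 11: 3027 + 203 = 3230 → 3230 − 3078 = 152
Selection 12: 152 + 203 = 355
Selection 13: 355 + 203 = 558
Selection 14: 558 + 203 = 761
Selection 15: 761 + 203 = 964
Selection 16: 964 + 203 = 1167
Selection 17: 1167 + 203 = 1370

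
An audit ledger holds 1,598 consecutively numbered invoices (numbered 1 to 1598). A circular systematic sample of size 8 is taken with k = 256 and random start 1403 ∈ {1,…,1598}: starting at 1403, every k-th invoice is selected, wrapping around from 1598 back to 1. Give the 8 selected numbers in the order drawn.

Selection 1: 1403
Selection 2: 1403 + 256 = 1659 → 1659 − 1598 = 61
Selection 3: 61 + 256 = 317
Selection 4: 317 + 256 = 573
Selection 5: 573 + 256 = 829
Selection 6: 829 + 256 = 1085
Selection 7: 1085 + 256 = 1341
Selection 8: 1341 + 256 = 1597

1403, 61, 317, 573, 829, 1085, 1341, 1597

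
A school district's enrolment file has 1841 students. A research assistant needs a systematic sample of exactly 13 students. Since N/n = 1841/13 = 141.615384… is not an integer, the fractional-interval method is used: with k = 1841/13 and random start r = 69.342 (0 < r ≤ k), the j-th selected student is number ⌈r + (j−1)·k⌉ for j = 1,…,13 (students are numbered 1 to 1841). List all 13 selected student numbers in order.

70, 211, 353, 495, 636, 778, 920, 1061, 1203, 1344, 1486, 1628, 1769

j=1: r + 0k = 69.342 → ⌈·⌉ = 70
j=2: r + 1k = 210.957384… → ⌈·⌉ = 211
j=3: r + 2k = 352.572769… → ⌈·⌉ = 353
j=4: r + 3k = 494.188153… → ⌈·⌉ = 495
j=5: r + 4k = 635.803538… → ⌈·⌉ = 636
j=6: r + 5k = 777.418923… → ⌈·⌉ = 778
j=7: r + 6k = 919.034307… → ⌈·⌉ = 920
j=8: r + 7k = 1060.649692… → ⌈·⌉ = 1061
j=9: r + 8k = 1202.265076… → ⌈·⌉ = 1203
j=10: r + 9k = 1343.880461… → ⌈·⌉ = 1344
j=11: r + 10k = 1485.495846… → ⌈·⌉ = 1486
j=12: r + 11k = 1627.111230… → ⌈·⌉ = 1628
j=13: r + 12k = 1768.726615… → ⌈·⌉ = 1769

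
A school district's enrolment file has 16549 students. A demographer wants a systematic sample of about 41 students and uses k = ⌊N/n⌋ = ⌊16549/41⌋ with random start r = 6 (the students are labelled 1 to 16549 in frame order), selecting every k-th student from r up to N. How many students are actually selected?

42

k = ⌊16549/41⌋ = 403
Achieved size = ⌊(16549 − 6)/403⌋ + 1 = ⌊16543/403⌋ + 1 = 41 + 1 = 42
(last selection: 6 + 41×403 = 16529 ≤ 16549; next would be 16932 > 16549)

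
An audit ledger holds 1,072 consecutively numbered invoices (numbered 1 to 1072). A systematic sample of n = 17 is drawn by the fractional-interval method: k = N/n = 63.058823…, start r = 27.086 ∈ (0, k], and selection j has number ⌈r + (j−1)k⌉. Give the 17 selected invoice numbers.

j=1: r + 0k = 27.086 → ⌈·⌉ = 28
j=2: r + 1k = 90.144823… → ⌈·⌉ = 91
j=3: r + 2k = 153.203647… → ⌈·⌉ = 154
j=4: r + 3k = 216.262470… → ⌈·⌉ = 217
j=5: r + 4k = 279.321294… → ⌈·⌉ = 280
j=6: r + 5k = 342.380117… → ⌈·⌉ = 343
j=7: r + 6k = 405.438941… → ⌈·⌉ = 406
j=8: r + 7k = 468.497764… → ⌈·⌉ = 469
j=9: r + 8k = 531.556588… → ⌈·⌉ = 532
j=10: r + 9k = 594.615411… → ⌈·⌉ = 595
j=11: r + 10k = 657.674235… → ⌈·⌉ = 658
j=12: r + 11k = 720.733058… → ⌈·⌉ = 721
j=13: r + 12k = 783.791882… → ⌈·⌉ = 784
j=14: r + 13k = 846.850705… → ⌈·⌉ = 847
j=15: r + 14k = 909.909529… → ⌈·⌉ = 910
j=16: r + 15k = 972.968352… → ⌈·⌉ = 973
j=17: r + 16k = 1036.027176… → ⌈·⌉ = 1037

28, 91, 154, 217, 280, 343, 406, 469, 532, 595, 658, 721, 784, 847, 910, 973, 1037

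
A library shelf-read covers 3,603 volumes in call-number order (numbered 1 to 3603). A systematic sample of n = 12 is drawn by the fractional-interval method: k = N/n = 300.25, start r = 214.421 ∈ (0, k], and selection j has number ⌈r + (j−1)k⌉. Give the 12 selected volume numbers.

j=1: r + 0k = 214.421 → ⌈·⌉ = 215
j=2: r + 1k = 514.671 → ⌈·⌉ = 515
j=3: r + 2k = 814.921 → ⌈·⌉ = 815
j=4: r + 3k = 1115.171 → ⌈·⌉ = 1116
j=5: r + 4k = 1415.421 → ⌈·⌉ = 1416
j=6: r + 5k = 1715.671 → ⌈·⌉ = 1716
j=7: r + 6k = 2015.921 → ⌈·⌉ = 2016
j=8: r + 7k = 2316.171 → ⌈·⌉ = 2317
j=9: r + 8k = 2616.421 → ⌈·⌉ = 2617
j=10: r + 9k = 2916.671 → ⌈·⌉ = 2917
j=11: r + 10k = 3216.921 → ⌈·⌉ = 3217
j=12: r + 11k = 3517.171 → ⌈·⌉ = 3518

215, 515, 815, 1116, 1416, 1716, 2016, 2317, 2617, 2917, 3217, 3518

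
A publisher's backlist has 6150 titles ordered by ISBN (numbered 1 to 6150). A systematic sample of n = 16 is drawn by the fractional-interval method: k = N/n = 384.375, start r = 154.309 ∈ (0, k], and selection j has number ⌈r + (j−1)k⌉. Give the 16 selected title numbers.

155, 539, 924, 1308, 1692, 2077, 2461, 2845, 3230, 3614, 3999, 4383, 4767, 5152, 5536, 5920

j=1: r + 0k = 154.309 → ⌈·⌉ = 155
j=2: r + 1k = 538.684 → ⌈·⌉ = 539
j=3: r + 2k = 923.059 → ⌈·⌉ = 924
j=4: r + 3k = 1307.434 → ⌈·⌉ = 1308
j=5: r + 4k = 1691.809 → ⌈·⌉ = 1692
j=6: r + 5k = 2076.184 → ⌈·⌉ = 2077
j=7: r + 6k = 2460.559 → ⌈·⌉ = 2461
j=8: r + 7k = 2844.934 → ⌈·⌉ = 2845
j=9: r + 8k = 3229.309 → ⌈·⌉ = 3230
j=10: r + 9k = 3613.684 → ⌈·⌉ = 3614
j=11: r + 10k = 3998.059 → ⌈·⌉ = 3999
j=12: r + 11k = 4382.434 → ⌈·⌉ = 4383
j=13: r + 12k = 4766.809 → ⌈·⌉ = 4767
j=14: r + 13k = 5151.184 → ⌈·⌉ = 5152
j=15: r + 14k = 5535.559 → ⌈·⌉ = 5536
j=16: r + 15k = 5919.934 → ⌈·⌉ = 5920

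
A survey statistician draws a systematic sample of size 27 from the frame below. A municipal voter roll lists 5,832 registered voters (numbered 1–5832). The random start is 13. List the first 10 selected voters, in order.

k = N/n = 5832/27 = 216
voter 1: 13
voter 2: 13 + 216 = 229
voter 3: 229 + 216 = 445
voter 4: 445 + 216 = 661
voter 5: 661 + 216 = 877
voter 6: 877 + 216 = 1093
voter 7: 1093 + 216 = 1309
voter 8: 1309 + 216 = 1525
voter 9: 1525 + 216 = 1741
voter 10: 1741 + 216 = 1957

13, 229, 445, 661, 877, 1093, 1309, 1525, 1741, 1957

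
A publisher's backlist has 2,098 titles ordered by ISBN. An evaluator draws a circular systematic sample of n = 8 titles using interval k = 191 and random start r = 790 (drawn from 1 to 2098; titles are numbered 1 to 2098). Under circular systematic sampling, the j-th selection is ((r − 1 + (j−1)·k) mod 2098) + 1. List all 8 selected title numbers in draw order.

Selection 1: 790
Selection 2: 790 + 191 = 981
Selection 3: 981 + 191 = 1172
Selection 4: 1172 + 191 = 1363
Selection 5: 1363 + 191 = 1554
Selection 6: 1554 + 191 = 1745
Selection 7: 1745 + 191 = 1936
Selection 8: 1936 + 191 = 2127 → 2127 − 2098 = 29

790, 981, 1172, 1363, 1554, 1745, 1936, 29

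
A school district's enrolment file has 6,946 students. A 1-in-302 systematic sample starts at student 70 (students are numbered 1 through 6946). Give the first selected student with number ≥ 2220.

k = 302
Steps past start: ⌈(2220 − 70)/302⌉ = ⌈2150/302⌉ = 8
Selected student: 70 + 8×302 = 2486

2486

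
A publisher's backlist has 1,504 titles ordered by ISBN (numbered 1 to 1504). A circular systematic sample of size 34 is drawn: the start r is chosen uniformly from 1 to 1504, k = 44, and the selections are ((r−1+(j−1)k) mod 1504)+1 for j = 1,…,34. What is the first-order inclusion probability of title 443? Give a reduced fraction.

For each position j, as r ranges over 1…1504 the j-th selection hits every title exactly once, so title 443 is selected for exactly 34 of the 1504 starts.
Inclusion probability = 34/1504 = 17/752.

17/752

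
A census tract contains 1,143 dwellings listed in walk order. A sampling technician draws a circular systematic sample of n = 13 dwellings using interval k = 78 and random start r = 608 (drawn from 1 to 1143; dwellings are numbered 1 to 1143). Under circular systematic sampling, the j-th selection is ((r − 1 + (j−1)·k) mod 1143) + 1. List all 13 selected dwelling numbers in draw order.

Selection 1: 608
Selection 2: 608 + 78 = 686
Selection 3: 686 + 78 = 764
Selection 4: 764 + 78 = 842
Selection 5: 842 + 78 = 920
Selection 6: 920 + 78 = 998
Selection 7: 998 + 78 = 1076
Selection 8: 1076 + 78 = 1154 → 1154 − 1143 = 11
Selection 9: 11 + 78 = 89
Selection 10: 89 + 78 = 167
Selection 11: 167 + 78 = 245
Selection 12: 245 + 78 = 323
Selection 13: 323 + 78 = 401

608, 686, 764, 842, 920, 998, 1076, 11, 89, 167, 245, 323, 401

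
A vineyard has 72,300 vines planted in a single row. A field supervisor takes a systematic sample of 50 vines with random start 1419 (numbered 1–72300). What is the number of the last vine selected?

72273

k = 72300/50 = 1446
50th selection = r + (50−1)·k = 1419 + 49×1446 = 1419 + 70854 = 72273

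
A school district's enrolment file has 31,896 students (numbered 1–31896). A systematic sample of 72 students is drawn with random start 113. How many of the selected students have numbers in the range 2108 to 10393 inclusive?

k = 31896/72 = 443
First selection ≥ 2108: 113 + ⌈(2108−113)/443⌉·443 = 113 + 5×443 = 2328
Last selection ≤ 10393: 113 + ⌊(10393−113)/443⌋·443 = 113 + 23×443 = 10302
Count = 23 − 5 + 1 = 19

19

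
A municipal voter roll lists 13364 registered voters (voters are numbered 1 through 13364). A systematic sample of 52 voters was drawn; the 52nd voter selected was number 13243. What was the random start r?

136

k = 13364/52 = 257
r = 13243 − (52−1)×257 = 13243 − 13107 = 136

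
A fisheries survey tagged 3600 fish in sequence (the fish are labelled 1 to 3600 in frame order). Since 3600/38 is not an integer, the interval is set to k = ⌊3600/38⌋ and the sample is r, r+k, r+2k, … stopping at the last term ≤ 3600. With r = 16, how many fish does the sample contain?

39

k = ⌊3600/38⌋ = 94
Achieved size = ⌊(3600 − 16)/94⌋ + 1 = ⌊3584/94⌋ + 1 = 38 + 1 = 39
(last selection: 16 + 38×94 = 3588 ≤ 3600; next would be 3682 > 3600)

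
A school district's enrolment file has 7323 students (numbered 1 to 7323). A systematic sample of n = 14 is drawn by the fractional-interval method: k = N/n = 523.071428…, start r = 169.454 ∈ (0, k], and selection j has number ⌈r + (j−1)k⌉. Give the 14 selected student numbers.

j=1: r + 0k = 169.454 → ⌈·⌉ = 170
j=2: r + 1k = 692.525428… → ⌈·⌉ = 693
j=3: r + 2k = 1215.596857… → ⌈·⌉ = 1216
j=4: r + 3k = 1738.668285… → ⌈·⌉ = 1739
j=5: r + 4k = 2261.739714… → ⌈·⌉ = 2262
j=6: r + 5k = 2784.811142… → ⌈·⌉ = 2785
j=7: r + 6k = 3307.882571… → ⌈·⌉ = 3308
j=8: r + 7k = 3830.954 → ⌈·⌉ = 3831
j=9: r + 8k = 4354.025428… → ⌈·⌉ = 4355
j=10: r + 9k = 4877.096857… → ⌈·⌉ = 4878
j=11: r + 10k = 5400.168285… → ⌈·⌉ = 5401
j=12: r + 11k = 5923.239714… → ⌈·⌉ = 5924
j=13: r + 12k = 6446.311142… → ⌈·⌉ = 6447
j=14: r + 13k = 6969.382571… → ⌈·⌉ = 6970

170, 693, 1216, 1739, 2262, 2785, 3308, 3831, 4355, 4878, 5401, 5924, 6447, 6970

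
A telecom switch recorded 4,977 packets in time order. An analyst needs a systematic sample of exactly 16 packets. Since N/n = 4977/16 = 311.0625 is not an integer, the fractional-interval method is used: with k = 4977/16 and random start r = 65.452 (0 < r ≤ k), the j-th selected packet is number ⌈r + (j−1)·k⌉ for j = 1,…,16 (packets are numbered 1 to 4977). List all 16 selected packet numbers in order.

j=1: r + 0k = 65.452 → ⌈·⌉ = 66
j=2: r + 1k = 376.5145 → ⌈·⌉ = 377
j=3: r + 2k = 687.577 → ⌈·⌉ = 688
j=4: r + 3k = 998.6395 → ⌈·⌉ = 999
j=5: r + 4k = 1309.702 → ⌈·⌉ = 1310
j=6: r + 5k = 1620.7645 → ⌈·⌉ = 1621
j=7: r + 6k = 1931.827 → ⌈·⌉ = 1932
j=8: r + 7k = 2242.8895 → ⌈·⌉ = 2243
j=9: r + 8k = 2553.952 → ⌈·⌉ = 2554
j=10: r + 9k = 2865.0145 → ⌈·⌉ = 2866
j=11: r + 10k = 3176.077 → ⌈·⌉ = 3177
j=12: r + 11k = 3487.1395 → ⌈·⌉ = 3488
j=13: r + 12k = 3798.202 → ⌈·⌉ = 3799
j=14: r + 13k = 4109.2645 → ⌈·⌉ = 4110
j=15: r + 14k = 4420.327 → ⌈·⌉ = 4421
j=16: r + 15k = 4731.3895 → ⌈·⌉ = 4732

66, 377, 688, 999, 1310, 1621, 1932, 2243, 2554, 2866, 3177, 3488, 3799, 4110, 4421, 4732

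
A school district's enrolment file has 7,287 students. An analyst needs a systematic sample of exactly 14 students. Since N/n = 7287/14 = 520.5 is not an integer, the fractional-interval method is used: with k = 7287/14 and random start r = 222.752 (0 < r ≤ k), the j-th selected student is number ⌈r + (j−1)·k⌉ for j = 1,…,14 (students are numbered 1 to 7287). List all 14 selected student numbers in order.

223, 744, 1264, 1785, 2305, 2826, 3346, 3867, 4387, 4908, 5428, 5949, 6469, 6990

j=1: r + 0k = 222.752 → ⌈·⌉ = 223
j=2: r + 1k = 743.252 → ⌈·⌉ = 744
j=3: r + 2k = 1263.752 → ⌈·⌉ = 1264
j=4: r + 3k = 1784.252 → ⌈·⌉ = 1785
j=5: r + 4k = 2304.752 → ⌈·⌉ = 2305
j=6: r + 5k = 2825.252 → ⌈·⌉ = 2826
j=7: r + 6k = 3345.752 → ⌈·⌉ = 3346
j=8: r + 7k = 3866.252 → ⌈·⌉ = 3867
j=9: r + 8k = 4386.752 → ⌈·⌉ = 4387
j=10: r + 9k = 4907.252 → ⌈·⌉ = 4908
j=11: r + 10k = 5427.752 → ⌈·⌉ = 5428
j=12: r + 11k = 5948.252 → ⌈·⌉ = 5949
j=13: r + 12k = 6468.752 → ⌈·⌉ = 6469
j=14: r + 13k = 6989.252 → ⌈·⌉ = 6990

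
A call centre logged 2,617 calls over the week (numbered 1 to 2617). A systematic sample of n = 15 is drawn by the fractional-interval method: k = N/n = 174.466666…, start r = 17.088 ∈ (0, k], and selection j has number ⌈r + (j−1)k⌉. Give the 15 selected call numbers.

18, 192, 367, 541, 715, 890, 1064, 1239, 1413, 1588, 1762, 1937, 2111, 2286, 2460

j=1: r + 0k = 17.088 → ⌈·⌉ = 18
j=2: r + 1k = 191.554666… → ⌈·⌉ = 192
j=3: r + 2k = 366.021333… → ⌈·⌉ = 367
j=4: r + 3k = 540.488 → ⌈·⌉ = 541
j=5: r + 4k = 714.954666… → ⌈·⌉ = 715
j=6: r + 5k = 889.421333… → ⌈·⌉ = 890
j=7: r + 6k = 1063.888 → ⌈·⌉ = 1064
j=8: r + 7k = 1238.354666… → ⌈·⌉ = 1239
j=9: r + 8k = 1412.821333… → ⌈·⌉ = 1413
j=10: r + 9k = 1587.288 → ⌈·⌉ = 1588
j=11: r + 10k = 1761.754666… → ⌈·⌉ = 1762
j=12: r + 11k = 1936.221333… → ⌈·⌉ = 1937
j=13: r + 12k = 2110.688 → ⌈·⌉ = 2111
j=14: r + 13k = 2285.154666… → ⌈·⌉ = 2286
j=15: r + 14k = 2459.621333… → ⌈·⌉ = 2460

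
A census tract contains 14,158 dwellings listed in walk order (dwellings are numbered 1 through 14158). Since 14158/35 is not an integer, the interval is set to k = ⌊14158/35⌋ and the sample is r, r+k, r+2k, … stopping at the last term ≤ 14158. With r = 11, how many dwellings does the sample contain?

k = ⌊14158/35⌋ = 404
Achieved size = ⌊(14158 − 11)/404⌋ + 1 = ⌊14147/404⌋ + 1 = 35 + 1 = 36
(last selection: 11 + 35×404 = 14151 ≤ 14158; next would be 14555 > 14158)

36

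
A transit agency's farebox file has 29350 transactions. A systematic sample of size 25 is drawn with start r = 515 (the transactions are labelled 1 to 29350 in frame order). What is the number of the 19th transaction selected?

k = 29350/25 = 1174
19th selection = r + (19−1)·k = 515 + 18×1174 = 515 + 21132 = 21647

21647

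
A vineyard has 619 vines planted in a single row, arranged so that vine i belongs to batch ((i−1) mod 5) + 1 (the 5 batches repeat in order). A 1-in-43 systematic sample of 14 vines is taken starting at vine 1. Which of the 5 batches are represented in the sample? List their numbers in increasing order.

1, 2, 3, 4, 5

Consecutive selections differ by k = 43, so their batch numbers differ by 43 mod 5 = 3.
gcd(43, 5) = 1, so the sample visits 5/1 = 5 distinct residues mod 5.
Start 1 is batch 1; the batches hit are 1, 2, 3, 4, 5.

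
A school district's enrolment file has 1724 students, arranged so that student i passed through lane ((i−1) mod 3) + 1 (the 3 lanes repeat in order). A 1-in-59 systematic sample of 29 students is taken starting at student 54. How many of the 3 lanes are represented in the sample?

3

Consecutive selections differ by k = 59, so their lane numbers differ by 59 mod 3 = 2.
gcd(59, 3) = 1, so the sample visits 3/1 = 3 distinct residues mod 3.
Start 54 is lane 3; the lanes hit are 1, 2, 3.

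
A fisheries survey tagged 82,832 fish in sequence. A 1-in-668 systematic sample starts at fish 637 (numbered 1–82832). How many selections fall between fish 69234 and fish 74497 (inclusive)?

k = 668
First selection ≥ 69234: 637 + ⌈(69234−637)/668⌉·668 = 637 + 103×668 = 69441
Last selection ≤ 74497: 637 + ⌊(74497−637)/668⌋·668 = 637 + 110×668 = 74117
Count = 110 − 103 + 1 = 8

8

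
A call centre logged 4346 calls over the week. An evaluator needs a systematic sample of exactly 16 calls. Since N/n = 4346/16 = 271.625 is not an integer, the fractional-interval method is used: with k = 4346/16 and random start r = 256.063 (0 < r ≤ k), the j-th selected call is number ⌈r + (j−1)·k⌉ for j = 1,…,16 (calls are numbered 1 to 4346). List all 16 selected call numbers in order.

j=1: r + 0k = 256.063 → ⌈·⌉ = 257
j=2: r + 1k = 527.688 → ⌈·⌉ = 528
j=3: r + 2k = 799.313 → ⌈·⌉ = 800
j=4: r + 3k = 1070.938 → ⌈·⌉ = 1071
j=5: r + 4k = 1342.563 → ⌈·⌉ = 1343
j=6: r + 5k = 1614.188 → ⌈·⌉ = 1615
j=7: r + 6k = 1885.813 → ⌈·⌉ = 1886
j=8: r + 7k = 2157.438 → ⌈·⌉ = 2158
j=9: r + 8k = 2429.063 → ⌈·⌉ = 2430
j=10: r + 9k = 2700.688 → ⌈·⌉ = 2701
j=11: r + 10k = 2972.313 → ⌈·⌉ = 2973
j=12: r + 11k = 3243.938 → ⌈·⌉ = 3244
j=13: r + 12k = 3515.563 → ⌈·⌉ = 3516
j=14: r + 13k = 3787.188 → ⌈·⌉ = 3788
j=15: r + 14k = 4058.813 → ⌈·⌉ = 4059
j=16: r + 15k = 4330.438 → ⌈·⌉ = 4331

257, 528, 800, 1071, 1343, 1615, 1886, 2158, 2430, 2701, 2973, 3244, 3516, 3788, 4059, 4331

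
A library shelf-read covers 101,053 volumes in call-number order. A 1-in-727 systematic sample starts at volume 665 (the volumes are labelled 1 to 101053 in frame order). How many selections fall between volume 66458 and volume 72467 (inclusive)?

8

k = 727
First selection ≥ 66458: 665 + ⌈(66458−665)/727⌉·727 = 665 + 91×727 = 66822
Last selection ≤ 72467: 665 + ⌊(72467−665)/727⌋·727 = 665 + 98×727 = 71911
Count = 98 − 91 + 1 = 8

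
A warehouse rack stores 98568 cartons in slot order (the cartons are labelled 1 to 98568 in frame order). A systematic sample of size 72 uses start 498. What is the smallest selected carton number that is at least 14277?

15557

k = 98568/72 = 1369
Steps past start: ⌈(14277 − 498)/1369⌉ = ⌈13779/1369⌉ = 11
Selected carton: 498 + 11×1369 = 15557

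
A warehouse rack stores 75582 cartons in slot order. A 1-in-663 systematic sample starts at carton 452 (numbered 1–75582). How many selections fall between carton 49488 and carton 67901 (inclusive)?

28

k = 663
First selection ≥ 49488: 452 + ⌈(49488−452)/663⌉·663 = 452 + 74×663 = 49514
Last selection ≤ 67901: 452 + ⌊(67901−452)/663⌋·663 = 452 + 101×663 = 67415
Count = 101 − 74 + 1 = 28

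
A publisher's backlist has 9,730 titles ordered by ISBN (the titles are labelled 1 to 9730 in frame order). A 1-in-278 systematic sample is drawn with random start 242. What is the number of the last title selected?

k = 278
35th selection = r + (35−1)·k = 242 + 34×278 = 242 + 9452 = 9694

9694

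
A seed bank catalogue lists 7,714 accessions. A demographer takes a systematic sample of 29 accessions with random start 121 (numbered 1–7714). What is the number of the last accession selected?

k = 7714/29 = 266
29th selection = r + (29−1)·k = 121 + 28×266 = 121 + 7448 = 7569

7569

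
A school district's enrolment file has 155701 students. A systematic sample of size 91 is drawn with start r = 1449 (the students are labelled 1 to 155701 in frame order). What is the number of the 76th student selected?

k = 155701/91 = 1711
76th selection = r + (76−1)·k = 1449 + 75×1711 = 1449 + 128325 = 129774

129774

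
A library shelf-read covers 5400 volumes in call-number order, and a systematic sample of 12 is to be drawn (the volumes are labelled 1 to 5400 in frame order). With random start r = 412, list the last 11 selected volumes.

862, 1312, 1762, 2212, 2662, 3112, 3562, 4012, 4462, 4912, 5362

k = N/n = 5400/12 = 450
2nd selection = 412 + 1×450 = 862
3rd: 862 + 450 = 1312
4th: 1312 + 450 = 1762
5th: 1762 + 450 = 2212
6th: 2212 + 450 = 2662
7th: 2662 + 450 = 3112
8th: 3112 + 450 = 3562
9th: 3562 + 450 = 4012
10th: 4012 + 450 = 4462
11th: 4462 + 450 = 4912
12th: 4912 + 450 = 5362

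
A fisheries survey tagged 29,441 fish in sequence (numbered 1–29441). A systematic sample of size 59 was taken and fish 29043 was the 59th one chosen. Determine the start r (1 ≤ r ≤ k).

101

k = 29441/59 = 499
r = 29043 − (59−1)×499 = 29043 − 28942 = 101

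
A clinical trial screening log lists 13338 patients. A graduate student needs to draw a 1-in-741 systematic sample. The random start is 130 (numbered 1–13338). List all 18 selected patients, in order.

patient 1: 130
patient 2: 130 + 741 = 871
patient 3: 871 + 741 = 1612
patient 4: 1612 + 741 = 2353
patient 5: 2353 + 741 = 3094
patient 6: 3094 + 741 = 3835
patient 7: 3835 + 741 = 4576
patient 8: 4576 + 741 = 5317
patient 9: 5317 + 741 = 6058
patient 10: 6058 + 741 = 6799
patient 11: 6799 + 741 = 7540
patient 12: 7540 + 741 = 8281
patient 13: 8281 + 741 = 9022
patient 14: 9022 + 741 = 9763
patient 15: 9763 + 741 = 10504
patient 16: 10504 + 741 = 11245
patient 17: 11245 + 741 = 11986
patient 18: 11986 + 741 = 12727

130, 871, 1612, 2353, 3094, 3835, 4576, 5317, 6058, 6799, 7540, 8281, 9022, 9763, 10504, 11245, 11986, 12727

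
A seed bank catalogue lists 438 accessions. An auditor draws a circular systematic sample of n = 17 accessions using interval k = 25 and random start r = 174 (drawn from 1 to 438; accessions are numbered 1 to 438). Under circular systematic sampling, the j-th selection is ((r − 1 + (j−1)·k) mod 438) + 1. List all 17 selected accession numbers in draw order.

174, 199, 224, 249, 274, 299, 324, 349, 374, 399, 424, 11, 36, 61, 86, 111, 136

Selection 1: 174
Selection 2: 174 + 25 = 199
Selection 3: 199 + 25 = 224
Selection 4: 224 + 25 = 249
Selection 5: 249 + 25 = 274
Selection 6: 274 + 25 = 299
Selection 7: 299 + 25 = 324
Selection 8: 324 + 25 = 349
Selection 9: 349 + 25 = 374
Selection 10: 374 + 25 = 399
Selection 11: 399 + 25 = 424
Selection 12: 424 + 25 = 449 → 449 − 438 = 11
Selection 13: 11 + 25 = 36
Selection 14: 36 + 25 = 61
Selection 15: 61 + 25 = 86
Selection 16: 86 + 25 = 111
Selection 17: 111 + 25 = 136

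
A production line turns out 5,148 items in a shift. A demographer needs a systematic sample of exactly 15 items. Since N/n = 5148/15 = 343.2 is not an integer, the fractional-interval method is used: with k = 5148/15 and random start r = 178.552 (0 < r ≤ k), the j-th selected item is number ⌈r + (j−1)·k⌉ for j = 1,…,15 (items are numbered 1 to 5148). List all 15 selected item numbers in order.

179, 522, 865, 1209, 1552, 1895, 2238, 2581, 2925, 3268, 3611, 3954, 4297, 4641, 4984

j=1: r + 0k = 178.552 → ⌈·⌉ = 179
j=2: r + 1k = 521.752 → ⌈·⌉ = 522
j=3: r + 2k = 864.952 → ⌈·⌉ = 865
j=4: r + 3k = 1208.152 → ⌈·⌉ = 1209
j=5: r + 4k = 1551.352 → ⌈·⌉ = 1552
j=6: r + 5k = 1894.552 → ⌈·⌉ = 1895
j=7: r + 6k = 2237.752 → ⌈·⌉ = 2238
j=8: r + 7k = 2580.952 → ⌈·⌉ = 2581
j=9: r + 8k = 2924.152 → ⌈·⌉ = 2925
j=10: r + 9k = 3267.352 → ⌈·⌉ = 3268
j=11: r + 10k = 3610.552 → ⌈·⌉ = 3611
j=12: r + 11k = 3953.752 → ⌈·⌉ = 3954
j=13: r + 12k = 4296.952 → ⌈·⌉ = 4297
j=14: r + 13k = 4640.152 → ⌈·⌉ = 4641
j=15: r + 14k = 4983.352 → ⌈·⌉ = 4984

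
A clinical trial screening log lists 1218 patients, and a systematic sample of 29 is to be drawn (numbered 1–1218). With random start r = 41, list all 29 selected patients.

41, 83, 125, 167, 209, 251, 293, 335, 377, 419, 461, 503, 545, 587, 629, 671, 713, 755, 797, 839, 881, 923, 965, 1007, 1049, 1091, 1133, 1175, 1217

k = N/n = 1218/29 = 42
patient 1: 41
patient 2: 41 + 42 = 83
patient 3: 83 + 42 = 125
patient 4: 125 + 42 = 167
patient 5: 167 + 42 = 209
patient 6: 209 + 42 = 251
patient 7: 251 + 42 = 293
patient 8: 293 + 42 = 335
patient 9: 335 + 42 = 377
patient 10: 377 + 42 = 419
patient 11: 419 + 42 = 461
patient 12: 461 + 42 = 503
patient 13: 503 + 42 = 545
patient 14: 545 + 42 = 587
patient 15: 587 + 42 = 629
patient 16: 629 + 42 = 671
patient 17: 671 + 42 = 713
patient 18: 713 + 42 = 755
patient 19: 755 + 42 = 797
patient 20: 797 + 42 = 839
patient 21: 839 + 42 = 881
patient 22: 881 + 42 = 923
patient 23: 923 + 42 = 965
patient 24: 965 + 42 = 1007
patient 25: 1007 + 42 = 1049
patient 26: 1049 + 42 = 1091
patient 27: 1091 + 42 = 1133
patient 28: 1133 + 42 = 1175
patient 29: 1175 + 42 = 1217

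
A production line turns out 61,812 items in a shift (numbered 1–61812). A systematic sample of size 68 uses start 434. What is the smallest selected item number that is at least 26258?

26795

k = 61812/68 = 909
Steps past start: ⌈(26258 − 434)/909⌉ = ⌈25824/909⌉ = 29
Selected item: 434 + 29×909 = 26795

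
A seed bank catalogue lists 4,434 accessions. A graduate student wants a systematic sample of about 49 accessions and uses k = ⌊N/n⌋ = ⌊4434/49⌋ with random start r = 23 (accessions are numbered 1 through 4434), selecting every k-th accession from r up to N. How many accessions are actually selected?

k = ⌊4434/49⌋ = 90
Achieved size = ⌊(4434 − 23)/90⌋ + 1 = ⌊4411/90⌋ + 1 = 49 + 1 = 50
(last selection: 23 + 49×90 = 4433 ≤ 4434; next would be 4523 > 4434)

50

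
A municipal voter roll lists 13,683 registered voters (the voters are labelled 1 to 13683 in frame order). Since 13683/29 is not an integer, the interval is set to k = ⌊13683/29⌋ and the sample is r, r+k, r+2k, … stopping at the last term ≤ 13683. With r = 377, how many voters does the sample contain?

k = ⌊13683/29⌋ = 471
Achieved size = ⌊(13683 − 377)/471⌋ + 1 = ⌊13306/471⌋ + 1 = 28 + 1 = 29
(last selection: 377 + 28×471 = 13565 ≤ 13683; next would be 14036 > 13683)

29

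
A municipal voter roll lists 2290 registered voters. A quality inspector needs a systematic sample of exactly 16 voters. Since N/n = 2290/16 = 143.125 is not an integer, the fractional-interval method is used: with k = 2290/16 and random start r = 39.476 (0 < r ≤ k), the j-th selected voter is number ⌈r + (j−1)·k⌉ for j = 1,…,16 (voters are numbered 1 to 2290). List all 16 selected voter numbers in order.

40, 183, 326, 469, 612, 756, 899, 1042, 1185, 1328, 1471, 1614, 1757, 1901, 2044, 2187

j=1: r + 0k = 39.476 → ⌈·⌉ = 40
j=2: r + 1k = 182.601 → ⌈·⌉ = 183
j=3: r + 2k = 325.726 → ⌈·⌉ = 326
j=4: r + 3k = 468.851 → ⌈·⌉ = 469
j=5: r + 4k = 611.976 → ⌈·⌉ = 612
j=6: r + 5k = 755.101 → ⌈·⌉ = 756
j=7: r + 6k = 898.226 → ⌈·⌉ = 899
j=8: r + 7k = 1041.351 → ⌈·⌉ = 1042
j=9: r + 8k = 1184.476 → ⌈·⌉ = 1185
j=10: r + 9k = 1327.601 → ⌈·⌉ = 1328
j=11: r + 10k = 1470.726 → ⌈·⌉ = 1471
j=12: r + 11k = 1613.851 → ⌈·⌉ = 1614
j=13: r + 12k = 1756.976 → ⌈·⌉ = 1757
j=14: r + 13k = 1900.101 → ⌈·⌉ = 1901
j=15: r + 14k = 2043.226 → ⌈·⌉ = 2044
j=16: r + 15k = 2186.351 → ⌈·⌉ = 2187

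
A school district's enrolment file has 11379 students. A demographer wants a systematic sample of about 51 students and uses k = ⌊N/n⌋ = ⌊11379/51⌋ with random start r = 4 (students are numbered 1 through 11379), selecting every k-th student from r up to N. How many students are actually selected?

k = ⌊11379/51⌋ = 223
Achieved size = ⌊(11379 − 4)/223⌋ + 1 = ⌊11375/223⌋ + 1 = 51 + 1 = 52
(last selection: 4 + 51×223 = 11377 ≤ 11379; next would be 11600 > 11379)

52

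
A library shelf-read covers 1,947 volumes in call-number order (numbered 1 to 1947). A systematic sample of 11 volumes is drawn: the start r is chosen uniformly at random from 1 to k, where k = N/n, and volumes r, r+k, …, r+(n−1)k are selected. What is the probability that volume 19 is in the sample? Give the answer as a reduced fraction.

k = 1947/11 = 177.
Volume 19 is selected iff r ≡ 19 (mod 177); exactly one such r in {1,…,177}.
Inclusion probability = 1/177.

1/177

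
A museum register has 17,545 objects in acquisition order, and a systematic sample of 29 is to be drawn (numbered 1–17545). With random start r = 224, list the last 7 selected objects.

13534, 14139, 14744, 15349, 15954, 16559, 17164

k = N/n = 17545/29 = 605
23rd selection = 224 + 22×605 = 13534
24th: 13534 + 605 = 14139
25th: 14139 + 605 = 14744
26th: 14744 + 605 = 15349
27th: 15349 + 605 = 15954
28th: 15954 + 605 = 16559
29th: 16559 + 605 = 17164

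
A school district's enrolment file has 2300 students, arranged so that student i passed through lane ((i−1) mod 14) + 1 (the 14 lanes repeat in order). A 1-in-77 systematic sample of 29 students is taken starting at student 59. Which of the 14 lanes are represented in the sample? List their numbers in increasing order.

Consecutive selections differ by k = 77, so their lane numbers differ by 77 mod 14 = 7.
gcd(77, 14) = 7, so the sample visits 14/7 = 2 distinct residues mod 14.
Start 59 is lane 3; the lanes hit are 3, 10.

3, 10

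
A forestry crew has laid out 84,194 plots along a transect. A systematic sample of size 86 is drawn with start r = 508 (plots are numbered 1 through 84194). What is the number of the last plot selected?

k = 84194/86 = 979
86th selection = r + (86−1)·k = 508 + 85×979 = 508 + 83215 = 83723

83723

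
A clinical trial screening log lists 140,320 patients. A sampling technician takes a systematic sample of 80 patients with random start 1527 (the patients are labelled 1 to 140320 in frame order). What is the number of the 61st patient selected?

k = 140320/80 = 1754
61st selection = r + (61−1)·k = 1527 + 60×1754 = 1527 + 105240 = 106767

106767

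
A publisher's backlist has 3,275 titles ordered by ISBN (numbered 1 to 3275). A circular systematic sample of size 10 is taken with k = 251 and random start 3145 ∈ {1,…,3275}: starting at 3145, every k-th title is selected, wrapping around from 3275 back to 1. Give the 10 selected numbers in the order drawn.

Selection 1: 3145
Selection 2: 3145 + 251 = 3396 → 3396 − 3275 = 121
Selection 3: 121 + 251 = 372
Selection 4: 372 + 251 = 623
Selection 5: 623 + 251 = 874
Selection 6: 874 + 251 = 1125
Selection 7: 1125 + 251 = 1376
Selection 8: 1376 + 251 = 1627
Selection 9: 1627 + 251 = 1878
Selection 10: 1878 + 251 = 2129

3145, 121, 372, 623, 874, 1125, 1376, 1627, 1878, 2129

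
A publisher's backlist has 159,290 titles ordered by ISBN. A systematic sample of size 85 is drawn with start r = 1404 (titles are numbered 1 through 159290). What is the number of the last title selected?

158820

k = 159290/85 = 1874
85th selection = r + (85−1)·k = 1404 + 84×1874 = 1404 + 157416 = 158820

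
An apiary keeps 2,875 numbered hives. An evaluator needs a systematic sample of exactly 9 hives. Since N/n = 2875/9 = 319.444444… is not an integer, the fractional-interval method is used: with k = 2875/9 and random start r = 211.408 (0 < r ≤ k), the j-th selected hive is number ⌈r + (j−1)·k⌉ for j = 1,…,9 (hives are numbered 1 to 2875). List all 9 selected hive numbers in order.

j=1: r + 0k = 211.408 → ⌈·⌉ = 212
j=2: r + 1k = 530.852444… → ⌈·⌉ = 531
j=3: r + 2k = 850.296888… → ⌈·⌉ = 851
j=4: r + 3k = 1169.741333… → ⌈·⌉ = 1170
j=5: r + 4k = 1489.185777… → ⌈·⌉ = 1490
j=6: r + 5k = 1808.630222… → ⌈·⌉ = 1809
j=7: r + 6k = 2128.074666… → ⌈·⌉ = 2129
j=8: r + 7k = 2447.519111… → ⌈·⌉ = 2448
j=9: r + 8k = 2766.963555… → ⌈·⌉ = 2767

212, 531, 851, 1170, 1490, 1809, 2129, 2448, 2767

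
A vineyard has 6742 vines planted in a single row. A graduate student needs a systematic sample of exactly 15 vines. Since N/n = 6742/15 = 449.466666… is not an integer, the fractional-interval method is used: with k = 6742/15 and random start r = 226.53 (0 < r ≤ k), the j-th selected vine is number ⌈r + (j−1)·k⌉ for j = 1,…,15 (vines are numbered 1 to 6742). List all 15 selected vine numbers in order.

j=1: r + 0k = 226.53 → ⌈·⌉ = 227
j=2: r + 1k = 675.996666… → ⌈·⌉ = 676
j=3: r + 2k = 1125.463333… → ⌈·⌉ = 1126
j=4: r + 3k = 1574.93 → ⌈·⌉ = 1575
j=5: r + 4k = 2024.396666… → ⌈·⌉ = 2025
j=6: r + 5k = 2473.863333… → ⌈·⌉ = 2474
j=7: r + 6k = 2923.33 → ⌈·⌉ = 2924
j=8: r + 7k = 3372.796666… → ⌈·⌉ = 3373
j=9: r + 8k = 3822.263333… → ⌈·⌉ = 3823
j=10: r + 9k = 4271.73 → ⌈·⌉ = 4272
j=11: r + 10k = 4721.196666… → ⌈·⌉ = 4722
j=12: r + 11k = 5170.663333… → ⌈·⌉ = 5171
j=13: r + 12k = 5620.13 → ⌈·⌉ = 5621
j=14: r + 13k = 6069.596666… → ⌈·⌉ = 6070
j=15: r + 14k = 6519.063333… → ⌈·⌉ = 6520

227, 676, 1126, 1575, 2025, 2474, 2924, 3373, 3823, 4272, 4722, 5171, 5621, 6070, 6520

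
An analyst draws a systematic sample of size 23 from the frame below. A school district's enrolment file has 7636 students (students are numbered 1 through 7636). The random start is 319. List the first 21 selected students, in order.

k = N/n = 7636/23 = 332
student 1: 319
student 2: 319 + 332 = 651
student 3: 651 + 332 = 983
student 4: 983 + 332 = 1315
student 5: 1315 + 332 = 1647
student 6: 1647 + 332 = 1979
student 7: 1979 + 332 = 2311
student 8: 2311 + 332 = 2643
student 9: 2643 + 332 = 2975
student 10: 2975 + 332 = 3307
student 11: 3307 + 332 = 3639
student 12: 3639 + 332 = 3971
student 13: 3971 + 332 = 4303
student 14: 4303 + 332 = 4635
student 15: 4635 + 332 = 4967
student 16: 4967 + 332 = 5299
student 17: 5299 + 332 = 5631
student 18: 5631 + 332 = 5963
student 19: 5963 + 332 = 6295
student 20: 6295 + 332 = 6627
student 21: 6627 + 332 = 6959

319, 651, 983, 1315, 1647, 1979, 2311, 2643, 2975, 3307, 3639, 3971, 4303, 4635, 4967, 5299, 5631, 5963, 6295, 6627, 6959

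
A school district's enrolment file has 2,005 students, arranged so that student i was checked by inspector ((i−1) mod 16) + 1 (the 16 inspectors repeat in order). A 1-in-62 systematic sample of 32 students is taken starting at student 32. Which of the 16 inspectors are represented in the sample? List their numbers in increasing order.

Consecutive selections differ by k = 62, so their inspector numbers differ by 62 mod 16 = 14.
gcd(62, 16) = 2, so the sample visits 16/2 = 8 distinct residues mod 16.
Start 32 is inspector 16; the inspectors hit are 2, 4, 6, 8, 10, 12, 14, 16.

2, 4, 6, 8, 10, 12, 14, 16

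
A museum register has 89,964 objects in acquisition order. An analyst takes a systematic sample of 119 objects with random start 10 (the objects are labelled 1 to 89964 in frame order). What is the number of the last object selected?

89218

k = 89964/119 = 756
119th selection = r + (119−1)·k = 10 + 118×756 = 10 + 89208 = 89218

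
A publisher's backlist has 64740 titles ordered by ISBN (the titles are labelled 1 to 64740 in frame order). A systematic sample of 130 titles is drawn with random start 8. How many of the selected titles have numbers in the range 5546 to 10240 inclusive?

k = 64740/130 = 498
First selection ≥ 5546: 8 + ⌈(5546−8)/498⌉·498 = 8 + 12×498 = 5984
Last selection ≤ 10240: 8 + ⌊(10240−8)/498⌋·498 = 8 + 20×498 = 9968
Count = 20 − 12 + 1 = 9

9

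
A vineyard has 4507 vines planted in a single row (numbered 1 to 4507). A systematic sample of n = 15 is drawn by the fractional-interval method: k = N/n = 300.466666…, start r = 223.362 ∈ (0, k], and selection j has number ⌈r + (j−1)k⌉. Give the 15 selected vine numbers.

224, 524, 825, 1125, 1426, 1726, 2027, 2327, 2628, 2928, 3229, 3529, 3829, 4130, 4430

j=1: r + 0k = 223.362 → ⌈·⌉ = 224
j=2: r + 1k = 523.828666… → ⌈·⌉ = 524
j=3: r + 2k = 824.295333… → ⌈·⌉ = 825
j=4: r + 3k = 1124.762 → ⌈·⌉ = 1125
j=5: r + 4k = 1425.228666… → ⌈·⌉ = 1426
j=6: r + 5k = 1725.695333… → ⌈·⌉ = 1726
j=7: r + 6k = 2026.162 → ⌈·⌉ = 2027
j=8: r + 7k = 2326.628666… → ⌈·⌉ = 2327
j=9: r + 8k = 2627.095333… → ⌈·⌉ = 2628
j=10: r + 9k = 2927.562 → ⌈·⌉ = 2928
j=11: r + 10k = 3228.028666… → ⌈·⌉ = 3229
j=12: r + 11k = 3528.495333… → ⌈·⌉ = 3529
j=13: r + 12k = 3828.962 → ⌈·⌉ = 3829
j=14: r + 13k = 4129.428666… → ⌈·⌉ = 4130
j=15: r + 14k = 4429.895333… → ⌈·⌉ = 4430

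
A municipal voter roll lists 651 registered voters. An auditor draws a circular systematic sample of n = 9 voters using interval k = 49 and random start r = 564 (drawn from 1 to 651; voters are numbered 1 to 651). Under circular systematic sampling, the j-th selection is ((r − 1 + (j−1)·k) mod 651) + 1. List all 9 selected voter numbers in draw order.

564, 613, 11, 60, 109, 158, 207, 256, 305

Selection 1: 564
Selection 2: 564 + 49 = 613
Selection 3: 613 + 49 = 662 → 662 − 651 = 11
Selection 4: 11 + 49 = 60
Selection 5: 60 + 49 = 109
Selection 6: 109 + 49 = 158
Selection 7: 158 + 49 = 207
Selection 8: 207 + 49 = 256
Selection 9: 256 + 49 = 305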